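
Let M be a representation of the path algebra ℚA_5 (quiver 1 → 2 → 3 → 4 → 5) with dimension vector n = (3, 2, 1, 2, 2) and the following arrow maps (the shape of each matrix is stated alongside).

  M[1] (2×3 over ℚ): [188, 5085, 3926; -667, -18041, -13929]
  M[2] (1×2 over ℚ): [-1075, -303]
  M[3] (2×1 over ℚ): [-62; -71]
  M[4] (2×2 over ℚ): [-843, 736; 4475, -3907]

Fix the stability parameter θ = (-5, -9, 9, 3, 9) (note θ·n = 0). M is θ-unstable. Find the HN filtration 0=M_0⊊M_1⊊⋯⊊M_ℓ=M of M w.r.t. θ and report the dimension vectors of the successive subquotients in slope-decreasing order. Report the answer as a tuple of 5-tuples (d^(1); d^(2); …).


Interval decomposition of M: I[1,1], I[1,2], I[1,5], I[4,5].
HN type (ℓ=5): μ^(1)=9; μ^(2)=6; μ^(3)=3; μ^(4)=-5; μ^(5)=-7

((0, 0, 0, 0, 2); (0, 0, 1, 1, 0); (0, 0, 0, 1, 0); (1, 0, 0, 0, 0); (2, 2, 0, 0, 0))


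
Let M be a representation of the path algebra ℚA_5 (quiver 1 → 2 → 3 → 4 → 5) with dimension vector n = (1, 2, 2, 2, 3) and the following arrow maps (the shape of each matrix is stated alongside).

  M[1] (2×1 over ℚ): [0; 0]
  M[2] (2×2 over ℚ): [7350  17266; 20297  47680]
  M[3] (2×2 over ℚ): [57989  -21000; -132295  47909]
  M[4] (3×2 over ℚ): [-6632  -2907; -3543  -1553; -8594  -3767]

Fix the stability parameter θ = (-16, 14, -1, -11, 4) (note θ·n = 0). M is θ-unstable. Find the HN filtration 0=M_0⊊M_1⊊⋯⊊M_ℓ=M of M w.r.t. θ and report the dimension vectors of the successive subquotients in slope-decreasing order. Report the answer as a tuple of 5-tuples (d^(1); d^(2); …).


Barcode: M ≅ I[1,1], I[2,5]^2, I[5,5]. HN layers by μ_θ (3 steps, strictly decreasing):
  μ^(1)=4; μ^(2)=2/3; μ^(3)=-16

((0, 0, 0, 0, 3); (0, 2, 2, 2, 0); (1, 0, 0, 0, 0))


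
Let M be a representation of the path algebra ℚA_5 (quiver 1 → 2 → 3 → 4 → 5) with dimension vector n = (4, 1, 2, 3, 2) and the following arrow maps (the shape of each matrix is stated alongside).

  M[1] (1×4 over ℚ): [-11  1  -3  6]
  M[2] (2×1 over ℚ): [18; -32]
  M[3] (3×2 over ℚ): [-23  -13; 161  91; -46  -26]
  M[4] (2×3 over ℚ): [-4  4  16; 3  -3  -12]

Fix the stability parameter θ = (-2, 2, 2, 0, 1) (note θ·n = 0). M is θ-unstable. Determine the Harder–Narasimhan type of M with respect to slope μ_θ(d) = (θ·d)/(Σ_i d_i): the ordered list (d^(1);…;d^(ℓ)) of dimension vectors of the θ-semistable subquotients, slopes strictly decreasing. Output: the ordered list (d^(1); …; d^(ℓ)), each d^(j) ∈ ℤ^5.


Interval decomposition of M: I[1,1]^3, I[1,4], I[3,3], I[4,4], I[4,5], I[5,5].
HN type (ℓ=5): μ^(1)=2; μ^(2)=4/3; μ^(3)=1; μ^(4)=0; μ^(5)=-2

((0, 0, 1, 0, 0); (0, 1, 1, 1, 0); (0, 0, 0, 0, 2); (0, 0, 0, 2, 0); (4, 0, 0, 0, 0))


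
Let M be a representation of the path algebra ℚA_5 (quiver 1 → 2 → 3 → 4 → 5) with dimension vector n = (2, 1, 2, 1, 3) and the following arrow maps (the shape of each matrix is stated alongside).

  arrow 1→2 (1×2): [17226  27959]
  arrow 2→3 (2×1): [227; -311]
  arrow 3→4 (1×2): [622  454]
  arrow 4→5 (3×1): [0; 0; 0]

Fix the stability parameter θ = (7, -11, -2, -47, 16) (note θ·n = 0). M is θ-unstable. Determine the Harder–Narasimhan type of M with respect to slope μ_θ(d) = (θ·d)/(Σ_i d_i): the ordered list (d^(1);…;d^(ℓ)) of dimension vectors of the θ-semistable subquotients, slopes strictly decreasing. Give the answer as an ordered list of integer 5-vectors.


Barcode: M ≅ I[1,1], I[1,3], I[3,4], I[5,5]^3. HN layers by μ_θ (4 steps, strictly decreasing):
  μ^(1)=16; μ^(2)=7; μ^(3)=-2; μ^(4)=-49/2

((0, 0, 0, 0, 3); (1, 0, 0, 0, 0); (1, 1, 1, 0, 0); (0, 0, 1, 1, 0))


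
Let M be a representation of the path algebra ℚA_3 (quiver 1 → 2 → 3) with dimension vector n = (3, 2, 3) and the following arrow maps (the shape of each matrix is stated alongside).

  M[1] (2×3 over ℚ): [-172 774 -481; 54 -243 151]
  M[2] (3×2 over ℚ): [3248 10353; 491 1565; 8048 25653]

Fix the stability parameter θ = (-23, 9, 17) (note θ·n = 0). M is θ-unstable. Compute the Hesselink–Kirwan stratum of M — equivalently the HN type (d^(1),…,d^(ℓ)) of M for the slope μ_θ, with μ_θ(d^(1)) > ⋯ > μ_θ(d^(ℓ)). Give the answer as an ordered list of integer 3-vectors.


Barcode: M ≅ I[1,1], I[1,3]^2, I[3,3]. HN layers by μ_θ (3 steps, strictly decreasing):
  μ^(1)=17; μ^(2)=9; μ^(3)=-23

((0, 0, 3); (0, 2, 0); (3, 0, 0))


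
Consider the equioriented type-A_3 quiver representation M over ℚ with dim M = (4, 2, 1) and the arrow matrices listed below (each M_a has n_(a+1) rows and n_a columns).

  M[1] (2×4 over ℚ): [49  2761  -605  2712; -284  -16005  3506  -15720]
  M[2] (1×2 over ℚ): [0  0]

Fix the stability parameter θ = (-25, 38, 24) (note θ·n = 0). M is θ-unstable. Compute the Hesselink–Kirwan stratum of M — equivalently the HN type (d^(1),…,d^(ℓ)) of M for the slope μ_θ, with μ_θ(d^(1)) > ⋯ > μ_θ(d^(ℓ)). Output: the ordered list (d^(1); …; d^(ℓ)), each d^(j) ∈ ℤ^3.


Via rank(M_{q-1}∘⋯∘M_p): M ≅ I[1,1]^2, I[1,2]^2, I[3,3].
μ_θ-semistable layers: μ^(1)=38; μ^(2)=24; μ^(3)=-25

((0, 2, 0); (0, 0, 1); (4, 0, 0))


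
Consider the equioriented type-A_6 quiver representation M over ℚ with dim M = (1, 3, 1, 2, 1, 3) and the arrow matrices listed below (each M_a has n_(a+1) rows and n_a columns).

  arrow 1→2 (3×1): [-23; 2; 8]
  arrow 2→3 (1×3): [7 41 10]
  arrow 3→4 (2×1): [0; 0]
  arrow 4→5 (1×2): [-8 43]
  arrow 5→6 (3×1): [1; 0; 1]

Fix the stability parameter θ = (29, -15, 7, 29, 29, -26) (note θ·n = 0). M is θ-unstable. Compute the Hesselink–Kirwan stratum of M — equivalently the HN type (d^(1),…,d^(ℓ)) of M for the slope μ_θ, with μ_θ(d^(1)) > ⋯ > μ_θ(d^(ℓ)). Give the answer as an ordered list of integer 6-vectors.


Barcode: M ≅ I[1,3], I[2,2]^2, I[4,4], I[4,6], I[6,6]^2. HN layers by μ_θ (5 steps, strictly decreasing):
  μ^(1)=29; μ^(2)=32/3; μ^(3)=7; μ^(4)=-15; μ^(5)=-26

((0, 0, 0, 1, 0, 0); (0, 0, 0, 1, 1, 1); (1, 1, 1, 0, 0, 0); (0, 2, 0, 0, 0, 0); (0, 0, 0, 0, 0, 2))


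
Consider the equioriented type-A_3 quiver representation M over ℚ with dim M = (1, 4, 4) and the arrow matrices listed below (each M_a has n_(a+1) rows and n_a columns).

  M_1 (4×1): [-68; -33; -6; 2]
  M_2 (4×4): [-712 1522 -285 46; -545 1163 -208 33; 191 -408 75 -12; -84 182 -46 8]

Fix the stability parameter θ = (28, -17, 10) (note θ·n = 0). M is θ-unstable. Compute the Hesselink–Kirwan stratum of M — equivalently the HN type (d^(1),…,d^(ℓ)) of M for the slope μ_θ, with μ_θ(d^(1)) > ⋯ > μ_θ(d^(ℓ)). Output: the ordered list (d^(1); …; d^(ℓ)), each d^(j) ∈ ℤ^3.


Barcode: M ≅ I[1,3], I[2,3]^3. HN layers by μ_θ (3 steps, strictly decreasing):
  μ^(1)=10; μ^(2)=11/2; μ^(3)=-17

((0, 0, 4); (1, 1, 0); (0, 3, 0))


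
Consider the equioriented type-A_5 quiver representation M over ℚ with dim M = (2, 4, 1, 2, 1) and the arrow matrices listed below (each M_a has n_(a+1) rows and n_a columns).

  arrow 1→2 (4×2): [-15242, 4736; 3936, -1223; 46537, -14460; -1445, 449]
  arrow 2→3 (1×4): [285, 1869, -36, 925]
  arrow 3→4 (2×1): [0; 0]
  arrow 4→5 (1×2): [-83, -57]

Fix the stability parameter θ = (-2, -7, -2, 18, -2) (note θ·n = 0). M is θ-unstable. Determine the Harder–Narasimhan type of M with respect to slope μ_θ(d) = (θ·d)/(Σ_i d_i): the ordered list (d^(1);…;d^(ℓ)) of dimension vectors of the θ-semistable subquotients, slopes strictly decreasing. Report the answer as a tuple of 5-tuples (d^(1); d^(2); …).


Interval decomposition of M: I[1,2], I[1,3], I[2,2]^2, I[4,4], I[4,5].
HN type (ℓ=5): μ^(1)=18; μ^(2)=8; μ^(3)=-2; μ^(4)=-9/2; μ^(5)=-7

((0, 0, 0, 1, 0); (0, 0, 0, 1, 1); (0, 0, 1, 0, 0); (2, 2, 0, 0, 0); (0, 2, 0, 0, 0))


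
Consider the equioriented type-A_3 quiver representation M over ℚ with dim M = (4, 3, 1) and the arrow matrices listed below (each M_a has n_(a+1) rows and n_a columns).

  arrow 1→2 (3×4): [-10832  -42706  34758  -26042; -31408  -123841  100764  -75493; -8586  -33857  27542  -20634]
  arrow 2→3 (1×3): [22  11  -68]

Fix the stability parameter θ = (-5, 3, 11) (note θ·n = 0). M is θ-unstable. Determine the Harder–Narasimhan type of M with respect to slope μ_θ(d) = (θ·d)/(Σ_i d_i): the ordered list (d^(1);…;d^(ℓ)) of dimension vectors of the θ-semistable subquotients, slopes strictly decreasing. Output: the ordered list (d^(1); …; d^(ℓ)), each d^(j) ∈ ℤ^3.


Interval decomposition of M: I[1,1], I[1,2]^2, I[1,3].
HN type (ℓ=3): μ^(1)=11; μ^(2)=3; μ^(3)=-5

((0, 0, 1); (0, 3, 0); (4, 0, 0))


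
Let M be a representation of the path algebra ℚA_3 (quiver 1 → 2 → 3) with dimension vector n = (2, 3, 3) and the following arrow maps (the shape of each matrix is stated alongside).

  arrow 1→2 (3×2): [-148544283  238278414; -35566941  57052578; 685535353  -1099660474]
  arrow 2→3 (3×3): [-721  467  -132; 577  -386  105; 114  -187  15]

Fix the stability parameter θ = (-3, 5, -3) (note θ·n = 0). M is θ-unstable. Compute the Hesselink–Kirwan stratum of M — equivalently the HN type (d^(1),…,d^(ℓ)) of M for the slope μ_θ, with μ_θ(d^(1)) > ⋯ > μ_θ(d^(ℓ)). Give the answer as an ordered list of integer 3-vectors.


Via rank(M_{q-1}∘⋯∘M_p): M ≅ I[1,1], I[1,2], I[2,3]^2, I[3,3].
μ_θ-semistable layers: μ^(1)=5; μ^(2)=1; μ^(3)=-3

((0, 1, 0); (0, 2, 2); (2, 0, 1))


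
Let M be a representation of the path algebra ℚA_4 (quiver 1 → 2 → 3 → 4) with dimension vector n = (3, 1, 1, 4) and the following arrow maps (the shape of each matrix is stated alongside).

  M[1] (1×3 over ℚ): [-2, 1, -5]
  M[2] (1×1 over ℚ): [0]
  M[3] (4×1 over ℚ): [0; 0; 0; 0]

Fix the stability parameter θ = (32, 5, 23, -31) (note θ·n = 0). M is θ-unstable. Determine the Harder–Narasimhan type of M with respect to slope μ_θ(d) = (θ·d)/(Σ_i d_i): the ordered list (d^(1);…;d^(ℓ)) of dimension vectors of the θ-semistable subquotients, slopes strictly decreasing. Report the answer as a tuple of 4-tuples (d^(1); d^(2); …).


Barcode: M ≅ I[1,1]^2, I[1,2], I[3,3], I[4,4]^4. HN layers by μ_θ (4 steps, strictly decreasing):
  μ^(1)=32; μ^(2)=23; μ^(3)=37/2; μ^(4)=-31

((2, 0, 0, 0); (0, 0, 1, 0); (1, 1, 0, 0); (0, 0, 0, 4))


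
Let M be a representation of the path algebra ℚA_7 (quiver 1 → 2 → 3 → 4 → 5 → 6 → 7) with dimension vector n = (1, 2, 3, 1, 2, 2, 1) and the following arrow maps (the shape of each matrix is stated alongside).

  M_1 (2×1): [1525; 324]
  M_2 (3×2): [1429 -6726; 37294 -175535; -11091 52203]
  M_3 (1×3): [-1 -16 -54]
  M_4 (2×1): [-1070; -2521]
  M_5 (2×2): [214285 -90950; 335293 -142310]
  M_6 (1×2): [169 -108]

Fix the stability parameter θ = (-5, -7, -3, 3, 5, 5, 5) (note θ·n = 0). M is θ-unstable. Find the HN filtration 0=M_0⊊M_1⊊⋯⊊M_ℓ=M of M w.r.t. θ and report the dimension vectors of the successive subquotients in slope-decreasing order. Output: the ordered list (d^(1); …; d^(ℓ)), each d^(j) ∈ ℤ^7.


Via rank(M_{q-1}∘⋯∘M_p): M ≅ I[1,5], I[2,3], I[3,3], I[5,7], I[6,6].
μ_θ-semistable layers: μ^(1)=5; μ^(2)=3; μ^(3)=-3; μ^(4)=-6; μ^(5)=-7

((0, 0, 0, 0, 2, 2, 1); (0, 0, 0, 1, 0, 0, 0); (0, 0, 3, 0, 0, 0, 0); (1, 1, 0, 0, 0, 0, 0); (0, 1, 0, 0, 0, 0, 0))


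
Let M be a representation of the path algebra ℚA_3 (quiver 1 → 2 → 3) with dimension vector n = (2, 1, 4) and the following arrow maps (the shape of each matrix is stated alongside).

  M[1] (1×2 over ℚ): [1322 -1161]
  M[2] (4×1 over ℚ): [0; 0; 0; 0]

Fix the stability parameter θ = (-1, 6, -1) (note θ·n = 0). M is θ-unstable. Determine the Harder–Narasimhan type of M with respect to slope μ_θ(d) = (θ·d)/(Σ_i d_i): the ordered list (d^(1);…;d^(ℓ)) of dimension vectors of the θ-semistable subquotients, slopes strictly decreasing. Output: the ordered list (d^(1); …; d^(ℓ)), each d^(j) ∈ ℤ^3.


Interval decomposition of M: I[1,1], I[1,2], I[3,3]^4.
HN type (ℓ=2): μ^(1)=6; μ^(2)=-1

((0, 1, 0); (2, 0, 4))


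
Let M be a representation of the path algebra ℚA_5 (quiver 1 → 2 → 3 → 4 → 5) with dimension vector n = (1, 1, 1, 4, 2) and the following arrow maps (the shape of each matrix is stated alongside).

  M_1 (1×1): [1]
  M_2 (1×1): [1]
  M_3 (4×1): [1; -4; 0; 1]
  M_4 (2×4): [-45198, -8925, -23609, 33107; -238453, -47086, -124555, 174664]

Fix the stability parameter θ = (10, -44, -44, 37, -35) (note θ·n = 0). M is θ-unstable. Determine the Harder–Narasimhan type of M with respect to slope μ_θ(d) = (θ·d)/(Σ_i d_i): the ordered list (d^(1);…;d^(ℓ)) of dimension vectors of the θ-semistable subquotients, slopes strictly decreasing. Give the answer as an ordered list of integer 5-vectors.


Interval decomposition of M: I[1,5], I[4,4]^2, I[4,5].
HN type (ℓ=3): μ^(1)=37; μ^(2)=1; μ^(3)=-26

((0, 0, 0, 2, 0); (0, 0, 0, 2, 2); (1, 1, 1, 0, 0))


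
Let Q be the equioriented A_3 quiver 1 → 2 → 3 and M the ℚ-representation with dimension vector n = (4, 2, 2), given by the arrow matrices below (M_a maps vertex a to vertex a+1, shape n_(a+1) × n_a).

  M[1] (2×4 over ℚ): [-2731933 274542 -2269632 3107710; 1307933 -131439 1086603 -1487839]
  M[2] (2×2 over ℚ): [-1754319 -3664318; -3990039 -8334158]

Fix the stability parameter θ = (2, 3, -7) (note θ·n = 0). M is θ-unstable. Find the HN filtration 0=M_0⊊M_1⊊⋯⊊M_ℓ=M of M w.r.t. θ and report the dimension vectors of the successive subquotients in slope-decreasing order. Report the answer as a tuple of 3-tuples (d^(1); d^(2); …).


Interval decomposition of M: I[1,1]^2, I[1,2], I[1,3], I[3,3].
HN type (ℓ=4): μ^(1)=3; μ^(2)=2; μ^(3)=-2/3; μ^(4)=-7

((0, 1, 0); (3, 0, 0); (1, 1, 1); (0, 0, 1))


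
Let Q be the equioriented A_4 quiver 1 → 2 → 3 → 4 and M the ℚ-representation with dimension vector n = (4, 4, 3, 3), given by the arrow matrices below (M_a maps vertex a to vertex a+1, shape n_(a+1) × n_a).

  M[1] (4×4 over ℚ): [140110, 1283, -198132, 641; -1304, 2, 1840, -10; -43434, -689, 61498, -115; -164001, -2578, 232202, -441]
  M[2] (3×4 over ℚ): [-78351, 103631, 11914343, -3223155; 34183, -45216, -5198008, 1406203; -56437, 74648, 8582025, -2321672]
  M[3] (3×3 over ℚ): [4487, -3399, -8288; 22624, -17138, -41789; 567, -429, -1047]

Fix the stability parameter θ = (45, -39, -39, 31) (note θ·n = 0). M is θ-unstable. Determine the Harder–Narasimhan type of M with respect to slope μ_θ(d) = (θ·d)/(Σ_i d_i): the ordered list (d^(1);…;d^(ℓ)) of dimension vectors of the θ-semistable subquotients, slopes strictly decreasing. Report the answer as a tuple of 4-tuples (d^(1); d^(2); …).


Interval decomposition of M: I[1,2], I[1,3], I[1,4]^2, I[4,4].
HN type (ℓ=3): μ^(1)=31; μ^(2)=3; μ^(3)=-11

((0, 0, 0, 3); (1, 1, 0, 0); (3, 3, 3, 0))


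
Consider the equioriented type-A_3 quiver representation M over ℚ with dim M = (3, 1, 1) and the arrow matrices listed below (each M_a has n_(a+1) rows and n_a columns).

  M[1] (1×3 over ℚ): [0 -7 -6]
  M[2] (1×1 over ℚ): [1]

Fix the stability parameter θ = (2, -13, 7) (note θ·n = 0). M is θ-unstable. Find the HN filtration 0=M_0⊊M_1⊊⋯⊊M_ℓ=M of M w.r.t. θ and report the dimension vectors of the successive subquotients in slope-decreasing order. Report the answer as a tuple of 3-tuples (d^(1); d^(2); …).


Interval decomposition of M: I[1,1]^2, I[1,3].
HN type (ℓ=3): μ^(1)=7; μ^(2)=2; μ^(3)=-11/2

((0, 0, 1); (2, 0, 0); (1, 1, 0))


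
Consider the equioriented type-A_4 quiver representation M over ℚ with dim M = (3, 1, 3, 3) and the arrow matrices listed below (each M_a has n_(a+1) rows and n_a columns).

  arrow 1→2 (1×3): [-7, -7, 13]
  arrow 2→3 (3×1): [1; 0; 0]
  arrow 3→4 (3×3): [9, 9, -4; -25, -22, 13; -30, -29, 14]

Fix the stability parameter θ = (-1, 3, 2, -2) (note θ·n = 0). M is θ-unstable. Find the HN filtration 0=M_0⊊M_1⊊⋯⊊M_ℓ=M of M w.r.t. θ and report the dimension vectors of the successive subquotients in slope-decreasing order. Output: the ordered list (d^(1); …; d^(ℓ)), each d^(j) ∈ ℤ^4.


Via rank(M_{q-1}∘⋯∘M_p): M ≅ I[1,1]^2, I[1,4], I[3,4]^2.
μ_θ-semistable layers: μ^(1)=1; μ^(2)=0; μ^(3)=-1

((0, 1, 1, 1); (0, 0, 2, 2); (3, 0, 0, 0))


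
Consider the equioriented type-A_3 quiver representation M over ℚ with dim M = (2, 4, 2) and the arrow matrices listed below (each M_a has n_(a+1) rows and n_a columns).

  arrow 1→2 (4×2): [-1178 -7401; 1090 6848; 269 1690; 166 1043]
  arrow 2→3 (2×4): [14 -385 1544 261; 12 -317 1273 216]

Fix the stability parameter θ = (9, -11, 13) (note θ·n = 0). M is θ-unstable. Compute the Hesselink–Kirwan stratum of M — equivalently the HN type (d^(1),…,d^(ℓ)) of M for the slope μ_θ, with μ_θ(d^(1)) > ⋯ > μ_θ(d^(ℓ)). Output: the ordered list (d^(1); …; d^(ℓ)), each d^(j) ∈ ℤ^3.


Barcode: M ≅ I[1,3]^2, I[2,2]^2. HN layers by μ_θ (3 steps, strictly decreasing):
  μ^(1)=13; μ^(2)=-1; μ^(3)=-11

((0, 0, 2); (2, 2, 0); (0, 2, 0))


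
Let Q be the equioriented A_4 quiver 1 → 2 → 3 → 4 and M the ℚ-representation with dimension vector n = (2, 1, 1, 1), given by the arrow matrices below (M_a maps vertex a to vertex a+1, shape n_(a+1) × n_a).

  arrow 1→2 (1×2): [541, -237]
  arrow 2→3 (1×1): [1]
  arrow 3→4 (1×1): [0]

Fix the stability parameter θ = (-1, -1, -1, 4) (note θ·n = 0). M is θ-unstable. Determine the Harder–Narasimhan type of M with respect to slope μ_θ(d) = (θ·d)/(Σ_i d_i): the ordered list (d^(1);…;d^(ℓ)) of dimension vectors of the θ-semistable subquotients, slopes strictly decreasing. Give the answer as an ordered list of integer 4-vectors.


Barcode: M ≅ I[1,1], I[1,3], I[4,4]. HN layers by μ_θ (2 steps, strictly decreasing):
  μ^(1)=4; μ^(2)=-1

((0, 0, 0, 1); (2, 1, 1, 0))


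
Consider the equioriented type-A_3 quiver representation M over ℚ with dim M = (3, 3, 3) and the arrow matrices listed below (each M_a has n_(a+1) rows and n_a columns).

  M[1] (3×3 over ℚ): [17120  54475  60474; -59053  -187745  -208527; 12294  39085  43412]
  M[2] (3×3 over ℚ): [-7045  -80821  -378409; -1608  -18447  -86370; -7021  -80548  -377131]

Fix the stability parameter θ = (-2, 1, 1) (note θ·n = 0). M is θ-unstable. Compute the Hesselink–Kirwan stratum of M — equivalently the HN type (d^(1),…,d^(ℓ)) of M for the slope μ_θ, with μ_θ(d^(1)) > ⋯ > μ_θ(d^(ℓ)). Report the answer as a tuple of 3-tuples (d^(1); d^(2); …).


Barcode: M ≅ I[1,1], I[1,2], I[1,3], I[2,3], I[3,3]. HN layers by μ_θ (2 steps, strictly decreasing):
  μ^(1)=1; μ^(2)=-2

((0, 3, 3); (3, 0, 0))


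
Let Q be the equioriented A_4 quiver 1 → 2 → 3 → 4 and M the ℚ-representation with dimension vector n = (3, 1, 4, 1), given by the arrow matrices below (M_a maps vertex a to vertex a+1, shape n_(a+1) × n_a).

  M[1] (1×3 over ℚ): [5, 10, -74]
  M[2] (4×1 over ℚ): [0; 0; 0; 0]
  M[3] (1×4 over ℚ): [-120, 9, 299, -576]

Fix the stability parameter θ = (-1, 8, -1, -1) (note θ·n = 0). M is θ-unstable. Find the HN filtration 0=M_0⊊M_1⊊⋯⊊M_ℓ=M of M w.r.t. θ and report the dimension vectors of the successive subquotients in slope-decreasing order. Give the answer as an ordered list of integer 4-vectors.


Interval decomposition of M: I[1,1]^2, I[1,2], I[3,3]^3, I[3,4].
HN type (ℓ=2): μ^(1)=8; μ^(2)=-1

((0, 1, 0, 0); (3, 0, 4, 1))


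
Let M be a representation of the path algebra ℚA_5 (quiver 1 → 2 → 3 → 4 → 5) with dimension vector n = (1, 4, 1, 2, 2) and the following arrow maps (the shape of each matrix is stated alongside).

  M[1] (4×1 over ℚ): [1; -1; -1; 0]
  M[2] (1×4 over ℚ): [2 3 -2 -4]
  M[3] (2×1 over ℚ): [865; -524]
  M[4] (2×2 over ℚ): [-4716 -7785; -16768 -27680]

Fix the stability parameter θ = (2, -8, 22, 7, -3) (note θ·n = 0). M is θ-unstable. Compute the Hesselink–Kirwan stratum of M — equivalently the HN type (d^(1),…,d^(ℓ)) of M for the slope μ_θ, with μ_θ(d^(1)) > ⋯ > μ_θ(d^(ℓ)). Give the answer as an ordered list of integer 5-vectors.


Interval decomposition of M: I[1,4], I[2,2]^3, I[4,5], I[5,5].
HN type (ℓ=4): μ^(1)=29/2; μ^(2)=2; μ^(3)=-3; μ^(4)=-8

((0, 0, 1, 1, 0); (0, 0, 0, 1, 1); (1, 1, 0, 0, 1); (0, 3, 0, 0, 0))


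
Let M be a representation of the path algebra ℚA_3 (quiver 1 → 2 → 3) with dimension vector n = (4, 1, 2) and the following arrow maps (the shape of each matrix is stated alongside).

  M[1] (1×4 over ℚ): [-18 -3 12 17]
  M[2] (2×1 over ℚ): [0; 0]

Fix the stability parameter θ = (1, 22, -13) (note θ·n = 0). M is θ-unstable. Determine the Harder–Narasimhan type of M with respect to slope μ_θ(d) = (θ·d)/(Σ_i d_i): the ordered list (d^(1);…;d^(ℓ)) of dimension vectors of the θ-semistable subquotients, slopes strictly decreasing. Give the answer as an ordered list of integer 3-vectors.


Via rank(M_{q-1}∘⋯∘M_p): M ≅ I[1,1]^3, I[1,2], I[3,3]^2.
μ_θ-semistable layers: μ^(1)=22; μ^(2)=1; μ^(3)=-13

((0, 1, 0); (4, 0, 0); (0, 0, 2))


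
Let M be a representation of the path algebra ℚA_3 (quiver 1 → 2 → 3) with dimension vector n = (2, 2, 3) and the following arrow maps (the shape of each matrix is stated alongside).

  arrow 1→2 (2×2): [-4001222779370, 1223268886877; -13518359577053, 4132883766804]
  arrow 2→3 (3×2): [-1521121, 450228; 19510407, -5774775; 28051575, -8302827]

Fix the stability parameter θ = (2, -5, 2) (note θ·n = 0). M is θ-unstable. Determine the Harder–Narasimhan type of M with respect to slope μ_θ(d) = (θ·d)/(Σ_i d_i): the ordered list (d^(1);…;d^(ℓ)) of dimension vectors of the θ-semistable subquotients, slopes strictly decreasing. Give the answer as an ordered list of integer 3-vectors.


Barcode: M ≅ I[1,3]^2, I[3,3]. HN layers by μ_θ (2 steps, strictly decreasing):
  μ^(1)=2; μ^(2)=-3/2

((0, 0, 3); (2, 2, 0))


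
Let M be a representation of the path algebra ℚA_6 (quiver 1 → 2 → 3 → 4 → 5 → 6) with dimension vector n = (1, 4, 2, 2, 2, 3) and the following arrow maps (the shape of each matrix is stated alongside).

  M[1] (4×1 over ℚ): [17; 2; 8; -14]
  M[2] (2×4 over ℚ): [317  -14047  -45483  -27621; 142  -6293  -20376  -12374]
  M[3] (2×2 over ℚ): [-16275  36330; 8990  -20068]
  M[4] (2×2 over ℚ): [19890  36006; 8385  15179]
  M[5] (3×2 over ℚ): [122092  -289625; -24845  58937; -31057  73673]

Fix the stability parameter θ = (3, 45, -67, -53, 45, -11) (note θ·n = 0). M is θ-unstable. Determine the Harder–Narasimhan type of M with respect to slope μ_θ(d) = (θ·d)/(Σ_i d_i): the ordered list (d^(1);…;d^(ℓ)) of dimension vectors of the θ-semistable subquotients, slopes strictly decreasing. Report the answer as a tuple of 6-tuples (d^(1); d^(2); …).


Interval decomposition of M: I[1,6], I[2,2]^2, I[2,3], I[4,4], I[5,6], I[6,6].
HN type (ℓ=5): μ^(1)=45; μ^(2)=17; μ^(3)=-11; μ^(4)=-18; μ^(5)=-53

((0, 2, 0, 0, 0, 0); (0, 0, 0, 0, 2, 2); (0, 1, 1, 0, 0, 1); (1, 1, 1, 1, 0, 0); (0, 0, 0, 1, 0, 0))


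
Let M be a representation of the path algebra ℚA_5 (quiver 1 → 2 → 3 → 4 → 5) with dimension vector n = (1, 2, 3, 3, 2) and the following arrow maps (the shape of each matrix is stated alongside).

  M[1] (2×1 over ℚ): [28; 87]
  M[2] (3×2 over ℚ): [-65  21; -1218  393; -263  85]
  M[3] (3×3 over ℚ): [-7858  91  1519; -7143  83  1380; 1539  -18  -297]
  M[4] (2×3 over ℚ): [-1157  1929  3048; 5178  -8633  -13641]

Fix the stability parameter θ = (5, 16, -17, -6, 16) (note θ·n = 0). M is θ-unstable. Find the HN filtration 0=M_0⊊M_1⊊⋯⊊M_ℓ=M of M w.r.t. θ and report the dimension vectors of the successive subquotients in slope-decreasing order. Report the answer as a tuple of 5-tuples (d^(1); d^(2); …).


Barcode: M ≅ I[1,3], I[2,5], I[3,5], I[4,4]. HN layers by μ_θ (5 steps, strictly decreasing):
  μ^(1)=16; μ^(2)=4/3; μ^(3)=-7/3; μ^(4)=-6; μ^(5)=-17

((0, 0, 0, 0, 2); (1, 1, 1, 0, 0); (0, 1, 1, 1, 0); (0, 0, 0, 2, 0); (0, 0, 1, 0, 0))


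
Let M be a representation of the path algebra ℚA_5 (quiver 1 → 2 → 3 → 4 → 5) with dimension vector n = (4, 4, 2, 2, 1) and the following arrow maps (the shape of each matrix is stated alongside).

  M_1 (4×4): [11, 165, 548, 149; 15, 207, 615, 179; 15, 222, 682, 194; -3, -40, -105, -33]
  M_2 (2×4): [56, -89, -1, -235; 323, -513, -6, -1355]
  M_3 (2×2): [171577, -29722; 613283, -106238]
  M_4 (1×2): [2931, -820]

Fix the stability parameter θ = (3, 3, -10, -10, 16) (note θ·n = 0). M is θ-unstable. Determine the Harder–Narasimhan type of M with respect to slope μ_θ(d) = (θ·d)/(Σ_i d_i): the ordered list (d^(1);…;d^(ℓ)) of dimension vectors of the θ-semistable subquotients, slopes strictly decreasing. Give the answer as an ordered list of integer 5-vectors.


Interval decomposition of M: I[1,2]^2, I[1,3], I[1,5], I[4,4].
HN type (ℓ=5): μ^(1)=16; μ^(2)=3; μ^(3)=-4/3; μ^(4)=-7/2; μ^(5)=-10

((0, 0, 0, 0, 1); (2, 2, 0, 0, 0); (1, 1, 1, 0, 0); (1, 1, 1, 1, 0); (0, 0, 0, 1, 0))


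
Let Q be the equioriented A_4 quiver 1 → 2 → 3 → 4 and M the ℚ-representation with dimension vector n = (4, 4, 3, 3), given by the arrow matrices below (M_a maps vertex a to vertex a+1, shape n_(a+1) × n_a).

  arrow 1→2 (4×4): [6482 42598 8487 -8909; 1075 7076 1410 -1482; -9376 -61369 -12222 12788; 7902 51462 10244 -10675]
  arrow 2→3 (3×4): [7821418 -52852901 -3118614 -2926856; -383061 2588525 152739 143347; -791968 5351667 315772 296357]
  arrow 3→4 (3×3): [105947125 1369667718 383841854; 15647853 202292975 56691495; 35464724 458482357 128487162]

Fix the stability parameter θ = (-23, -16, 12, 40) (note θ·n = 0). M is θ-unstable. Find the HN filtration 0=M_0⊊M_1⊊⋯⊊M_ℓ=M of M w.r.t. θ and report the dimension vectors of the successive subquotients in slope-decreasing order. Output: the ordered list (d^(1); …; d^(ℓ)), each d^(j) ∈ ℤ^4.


Interval decomposition of M: I[1,2], I[1,4]^3.
HN type (ℓ=4): μ^(1)=40; μ^(2)=12; μ^(3)=-16; μ^(4)=-23

((0, 0, 0, 3); (0, 0, 3, 0); (0, 4, 0, 0); (4, 0, 0, 0))


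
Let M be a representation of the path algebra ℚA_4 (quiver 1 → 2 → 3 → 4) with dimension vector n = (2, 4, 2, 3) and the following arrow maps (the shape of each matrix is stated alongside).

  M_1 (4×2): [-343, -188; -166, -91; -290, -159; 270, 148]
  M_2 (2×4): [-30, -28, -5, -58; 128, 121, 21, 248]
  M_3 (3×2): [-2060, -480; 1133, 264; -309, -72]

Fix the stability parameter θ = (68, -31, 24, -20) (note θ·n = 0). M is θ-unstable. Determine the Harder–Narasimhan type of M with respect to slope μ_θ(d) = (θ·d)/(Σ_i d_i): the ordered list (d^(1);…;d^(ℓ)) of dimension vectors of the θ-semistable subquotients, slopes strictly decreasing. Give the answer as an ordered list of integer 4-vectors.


Via rank(M_{q-1}∘⋯∘M_p): M ≅ I[1,2], I[1,4], I[2,2], I[2,3], I[4,4]^2.
μ_θ-semistable layers: μ^(1)=24; μ^(2)=37/2; μ^(3)=41/4; μ^(4)=-20; μ^(5)=-31

((0, 0, 1, 0); (1, 1, 0, 0); (1, 1, 1, 1); (0, 0, 0, 2); (0, 2, 0, 0))


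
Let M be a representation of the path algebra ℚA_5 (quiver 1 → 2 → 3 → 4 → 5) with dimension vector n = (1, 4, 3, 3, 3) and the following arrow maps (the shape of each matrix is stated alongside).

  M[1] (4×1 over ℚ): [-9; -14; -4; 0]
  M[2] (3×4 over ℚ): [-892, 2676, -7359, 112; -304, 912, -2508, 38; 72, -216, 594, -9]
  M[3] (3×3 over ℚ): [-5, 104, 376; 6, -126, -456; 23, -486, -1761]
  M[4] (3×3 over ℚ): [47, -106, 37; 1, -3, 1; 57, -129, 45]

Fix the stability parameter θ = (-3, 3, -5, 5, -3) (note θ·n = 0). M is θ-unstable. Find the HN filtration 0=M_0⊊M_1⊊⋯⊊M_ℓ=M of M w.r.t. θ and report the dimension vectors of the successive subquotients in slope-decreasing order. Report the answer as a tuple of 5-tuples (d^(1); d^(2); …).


Barcode: M ≅ I[1,2], I[2,2], I[2,5]^2, I[3,4], I[5,5]. HN layers by μ_θ (6 steps, strictly decreasing):
  μ^(1)=5; μ^(2)=3; μ^(3)=1; μ^(4)=-1; μ^(5)=-3; μ^(6)=-5

((0, 0, 0, 1, 0); (0, 2, 0, 0, 0); (0, 0, 0, 2, 2); (0, 2, 2, 0, 0); (1, 0, 0, 0, 1); (0, 0, 1, 0, 0))


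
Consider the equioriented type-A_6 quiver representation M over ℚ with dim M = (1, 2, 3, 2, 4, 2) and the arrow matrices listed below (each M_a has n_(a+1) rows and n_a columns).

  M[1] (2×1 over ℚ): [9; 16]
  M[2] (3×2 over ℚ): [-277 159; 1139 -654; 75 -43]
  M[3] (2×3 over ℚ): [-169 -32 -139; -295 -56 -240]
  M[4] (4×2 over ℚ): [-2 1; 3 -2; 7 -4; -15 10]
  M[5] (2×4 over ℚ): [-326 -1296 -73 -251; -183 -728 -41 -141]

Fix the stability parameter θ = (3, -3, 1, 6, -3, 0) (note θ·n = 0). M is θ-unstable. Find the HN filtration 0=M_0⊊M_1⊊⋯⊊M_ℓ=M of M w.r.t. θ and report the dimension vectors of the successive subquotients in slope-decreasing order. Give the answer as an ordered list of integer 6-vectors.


Barcode: M ≅ I[1,6], I[2,6], I[3,3], I[5,5]^2. HN layers by μ_θ (3 steps, strictly decreasing):
  μ^(1)=1; μ^(2)=0; μ^(3)=-3

((0, 0, 3, 2, 2, 2); (1, 1, 0, 0, 0, 0); (0, 1, 0, 0, 2, 0))


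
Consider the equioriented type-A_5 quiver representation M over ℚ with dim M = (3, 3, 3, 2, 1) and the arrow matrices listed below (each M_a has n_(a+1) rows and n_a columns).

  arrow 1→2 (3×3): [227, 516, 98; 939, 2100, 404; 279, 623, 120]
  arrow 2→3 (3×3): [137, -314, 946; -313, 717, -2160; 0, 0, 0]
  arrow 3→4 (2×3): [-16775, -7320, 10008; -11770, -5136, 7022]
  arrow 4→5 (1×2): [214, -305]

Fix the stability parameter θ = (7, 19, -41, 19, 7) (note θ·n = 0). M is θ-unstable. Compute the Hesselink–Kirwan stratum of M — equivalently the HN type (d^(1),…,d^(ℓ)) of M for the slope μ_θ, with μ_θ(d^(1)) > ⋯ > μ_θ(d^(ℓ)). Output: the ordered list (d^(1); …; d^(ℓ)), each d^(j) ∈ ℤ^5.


Via rank(M_{q-1}∘⋯∘M_p): M ≅ I[1,2], I[1,3], I[1,4], I[3,5].
μ_θ-semistable layers: μ^(1)=19; μ^(2)=13; μ^(3)=7; μ^(4)=-5; μ^(5)=-41

((0, 1, 0, 1, 0); (0, 0, 0, 1, 1); (1, 0, 0, 0, 0); (2, 2, 2, 0, 0); (0, 0, 1, 0, 0))


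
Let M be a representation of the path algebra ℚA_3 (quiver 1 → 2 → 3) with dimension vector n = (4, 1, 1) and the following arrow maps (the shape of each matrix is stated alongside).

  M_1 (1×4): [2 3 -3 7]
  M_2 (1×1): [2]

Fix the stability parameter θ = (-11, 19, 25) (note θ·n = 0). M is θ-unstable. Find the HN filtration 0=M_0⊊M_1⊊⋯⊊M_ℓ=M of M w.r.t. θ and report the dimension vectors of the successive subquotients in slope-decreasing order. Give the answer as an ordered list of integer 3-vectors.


Via rank(M_{q-1}∘⋯∘M_p): M ≅ I[1,1]^3, I[1,3].
μ_θ-semistable layers: μ^(1)=25; μ^(2)=19; μ^(3)=-11

((0, 0, 1); (0, 1, 0); (4, 0, 0))


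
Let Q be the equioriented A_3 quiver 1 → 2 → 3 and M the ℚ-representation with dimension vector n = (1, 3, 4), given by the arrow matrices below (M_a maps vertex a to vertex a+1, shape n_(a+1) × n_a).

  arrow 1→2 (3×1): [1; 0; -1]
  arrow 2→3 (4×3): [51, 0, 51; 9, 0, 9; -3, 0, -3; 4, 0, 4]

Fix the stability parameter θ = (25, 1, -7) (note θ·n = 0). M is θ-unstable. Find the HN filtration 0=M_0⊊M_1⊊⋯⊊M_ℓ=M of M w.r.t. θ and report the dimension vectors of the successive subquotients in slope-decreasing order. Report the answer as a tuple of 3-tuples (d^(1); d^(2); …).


Via rank(M_{q-1}∘⋯∘M_p): M ≅ I[1,2], I[2,2], I[2,3], I[3,3]^3.
μ_θ-semistable layers: μ^(1)=13; μ^(2)=1; μ^(3)=-3; μ^(4)=-7

((1, 1, 0); (0, 1, 0); (0, 1, 1); (0, 0, 3))


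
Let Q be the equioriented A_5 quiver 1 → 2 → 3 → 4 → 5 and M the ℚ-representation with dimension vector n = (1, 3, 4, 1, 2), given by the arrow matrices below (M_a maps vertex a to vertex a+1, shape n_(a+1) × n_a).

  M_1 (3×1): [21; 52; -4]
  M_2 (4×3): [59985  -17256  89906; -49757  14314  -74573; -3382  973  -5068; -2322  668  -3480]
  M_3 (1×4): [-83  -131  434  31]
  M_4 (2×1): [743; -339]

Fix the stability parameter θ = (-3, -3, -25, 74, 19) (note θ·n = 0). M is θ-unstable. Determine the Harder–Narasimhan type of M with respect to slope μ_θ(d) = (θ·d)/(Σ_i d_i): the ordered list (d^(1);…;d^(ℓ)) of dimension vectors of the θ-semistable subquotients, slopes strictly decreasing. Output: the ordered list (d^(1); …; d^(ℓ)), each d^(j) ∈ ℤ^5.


Via rank(M_{q-1}∘⋯∘M_p): M ≅ I[1,5], I[2,3]^2, I[3,3], I[5,5].
μ_θ-semistable layers: μ^(1)=93/2; μ^(2)=19; μ^(3)=-31/3; μ^(4)=-14; μ^(5)=-25

((0, 0, 0, 1, 1); (0, 0, 0, 0, 1); (1, 1, 1, 0, 0); (0, 2, 2, 0, 0); (0, 0, 1, 0, 0))


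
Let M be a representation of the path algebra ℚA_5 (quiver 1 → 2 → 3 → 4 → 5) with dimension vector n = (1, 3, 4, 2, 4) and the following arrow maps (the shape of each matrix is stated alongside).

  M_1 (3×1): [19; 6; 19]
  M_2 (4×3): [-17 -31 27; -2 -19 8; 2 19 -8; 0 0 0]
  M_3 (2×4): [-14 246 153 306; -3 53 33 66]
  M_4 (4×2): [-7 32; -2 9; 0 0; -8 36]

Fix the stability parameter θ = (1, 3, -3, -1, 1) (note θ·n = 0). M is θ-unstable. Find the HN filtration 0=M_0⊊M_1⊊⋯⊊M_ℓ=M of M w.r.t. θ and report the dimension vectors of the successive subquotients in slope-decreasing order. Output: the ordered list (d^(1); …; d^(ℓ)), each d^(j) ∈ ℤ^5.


Interval decomposition of M: I[1,5], I[2,2], I[2,5], I[3,3]^2, I[5,5]^2.
HN type (ℓ=5): μ^(1)=3; μ^(2)=1; μ^(3)=0; μ^(4)=-1/3; μ^(5)=-3

((0, 1, 0, 0, 0); (0, 0, 0, 0, 4); (1, 1, 1, 1, 0); (0, 1, 1, 1, 0); (0, 0, 2, 0, 0))


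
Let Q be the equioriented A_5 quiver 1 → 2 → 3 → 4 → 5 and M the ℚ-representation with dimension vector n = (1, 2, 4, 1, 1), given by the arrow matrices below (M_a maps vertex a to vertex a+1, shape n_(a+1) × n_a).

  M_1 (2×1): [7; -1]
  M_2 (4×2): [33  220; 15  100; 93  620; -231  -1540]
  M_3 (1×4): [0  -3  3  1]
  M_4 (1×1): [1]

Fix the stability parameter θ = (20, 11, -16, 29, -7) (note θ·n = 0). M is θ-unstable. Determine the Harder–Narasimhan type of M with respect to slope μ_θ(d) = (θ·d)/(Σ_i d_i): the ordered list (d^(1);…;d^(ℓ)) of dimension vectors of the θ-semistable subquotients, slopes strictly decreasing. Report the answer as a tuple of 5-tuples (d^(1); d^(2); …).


Interval decomposition of M: I[1,5], I[2,2], I[3,3]^3.
HN type (ℓ=3): μ^(1)=11; μ^(2)=5; μ^(3)=-16

((0, 1, 0, 1, 1); (1, 1, 1, 0, 0); (0, 0, 3, 0, 0))


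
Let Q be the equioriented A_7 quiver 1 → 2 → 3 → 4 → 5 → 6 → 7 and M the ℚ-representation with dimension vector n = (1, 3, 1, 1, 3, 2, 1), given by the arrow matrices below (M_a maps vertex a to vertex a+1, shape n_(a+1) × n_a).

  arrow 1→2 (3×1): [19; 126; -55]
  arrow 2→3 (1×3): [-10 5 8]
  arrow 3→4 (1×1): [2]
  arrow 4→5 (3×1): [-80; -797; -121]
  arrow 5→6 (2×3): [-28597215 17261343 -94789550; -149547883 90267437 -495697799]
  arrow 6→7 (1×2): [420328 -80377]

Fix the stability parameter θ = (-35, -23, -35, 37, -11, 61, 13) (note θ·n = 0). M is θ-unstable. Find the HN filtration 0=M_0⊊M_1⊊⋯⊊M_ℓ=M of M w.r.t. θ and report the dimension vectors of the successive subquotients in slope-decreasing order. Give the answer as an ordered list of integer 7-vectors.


Via rank(M_{q-1}∘⋯∘M_p): M ≅ I[1,2], I[2,2], I[2,7], I[5,5], I[5,6].
μ_θ-semistable layers: μ^(1)=61; μ^(2)=37; μ^(3)=13; μ^(4)=-11; μ^(5)=-23; μ^(6)=-29; μ^(7)=-35

((0, 0, 0, 0, 0, 1, 0); (0, 0, 0, 0, 0, 1, 1); (0, 0, 0, 1, 1, 0, 0); (0, 0, 0, 0, 2, 0, 0); (0, 2, 0, 0, 0, 0, 0); (0, 1, 1, 0, 0, 0, 0); (1, 0, 0, 0, 0, 0, 0))


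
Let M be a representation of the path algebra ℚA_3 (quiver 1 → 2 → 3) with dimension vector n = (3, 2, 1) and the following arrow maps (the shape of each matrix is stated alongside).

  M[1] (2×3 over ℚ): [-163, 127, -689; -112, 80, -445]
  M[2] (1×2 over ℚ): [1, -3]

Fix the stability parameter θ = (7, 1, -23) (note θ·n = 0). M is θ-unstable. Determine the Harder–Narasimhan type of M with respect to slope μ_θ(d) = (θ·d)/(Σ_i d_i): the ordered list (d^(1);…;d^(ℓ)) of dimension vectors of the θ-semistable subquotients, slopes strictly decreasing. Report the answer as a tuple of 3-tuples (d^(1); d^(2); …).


Interval decomposition of M: I[1,1], I[1,2], I[1,3].
HN type (ℓ=3): μ^(1)=7; μ^(2)=4; μ^(3)=-5

((1, 0, 0); (1, 1, 0); (1, 1, 1))


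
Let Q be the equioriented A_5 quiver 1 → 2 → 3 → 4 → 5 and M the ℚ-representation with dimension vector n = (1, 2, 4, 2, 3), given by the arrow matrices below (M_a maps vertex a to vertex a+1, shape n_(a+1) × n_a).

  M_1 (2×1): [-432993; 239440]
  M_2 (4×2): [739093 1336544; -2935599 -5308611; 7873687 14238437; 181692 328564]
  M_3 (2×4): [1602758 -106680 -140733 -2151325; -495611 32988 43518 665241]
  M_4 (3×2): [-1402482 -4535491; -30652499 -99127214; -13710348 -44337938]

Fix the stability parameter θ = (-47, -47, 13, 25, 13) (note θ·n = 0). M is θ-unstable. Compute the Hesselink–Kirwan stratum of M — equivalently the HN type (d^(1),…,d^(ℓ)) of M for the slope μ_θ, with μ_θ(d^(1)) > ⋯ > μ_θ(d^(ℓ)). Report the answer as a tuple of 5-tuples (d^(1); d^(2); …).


Barcode: M ≅ I[1,5], I[2,5], I[3,3]^2, I[5,5]. HN layers by μ_θ (3 steps, strictly decreasing):
  μ^(1)=19; μ^(2)=13; μ^(3)=-47

((0, 0, 0, 2, 2); (0, 0, 4, 0, 1); (1, 2, 0, 0, 0))


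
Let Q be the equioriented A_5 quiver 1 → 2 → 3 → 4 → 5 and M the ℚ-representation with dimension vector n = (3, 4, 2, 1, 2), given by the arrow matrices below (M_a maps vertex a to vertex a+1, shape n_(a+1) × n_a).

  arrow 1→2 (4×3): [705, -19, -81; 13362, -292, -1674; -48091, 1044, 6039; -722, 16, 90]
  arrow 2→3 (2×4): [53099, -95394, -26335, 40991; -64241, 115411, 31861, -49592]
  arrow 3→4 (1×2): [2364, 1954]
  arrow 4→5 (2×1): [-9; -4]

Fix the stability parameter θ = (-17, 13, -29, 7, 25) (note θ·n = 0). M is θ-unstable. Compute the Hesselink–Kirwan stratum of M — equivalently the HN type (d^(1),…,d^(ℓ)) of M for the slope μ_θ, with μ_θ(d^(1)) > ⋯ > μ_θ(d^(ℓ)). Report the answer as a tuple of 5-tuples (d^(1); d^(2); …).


Barcode: M ≅ I[1,1], I[1,2], I[1,5], I[2,2], I[2,3], I[5,5]. HN layers by μ_θ (5 steps, strictly decreasing):
  μ^(1)=25; μ^(2)=13; μ^(3)=7; μ^(4)=-8; μ^(5)=-17

((0, 0, 0, 0, 2); (0, 2, 0, 0, 0); (0, 0, 0, 1, 0); (0, 2, 2, 0, 0); (3, 0, 0, 0, 0))


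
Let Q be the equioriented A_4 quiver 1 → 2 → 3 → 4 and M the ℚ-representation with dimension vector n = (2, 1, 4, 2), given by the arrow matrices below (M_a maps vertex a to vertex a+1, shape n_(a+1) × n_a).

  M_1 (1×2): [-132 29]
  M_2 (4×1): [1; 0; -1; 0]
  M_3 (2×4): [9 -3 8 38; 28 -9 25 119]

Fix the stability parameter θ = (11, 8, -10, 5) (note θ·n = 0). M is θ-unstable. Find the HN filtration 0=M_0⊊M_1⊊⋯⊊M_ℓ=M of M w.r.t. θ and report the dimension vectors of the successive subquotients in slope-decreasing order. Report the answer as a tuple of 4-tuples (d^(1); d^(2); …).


Barcode: M ≅ I[1,1], I[1,4], I[3,3]^2, I[3,4]. HN layers by μ_θ (4 steps, strictly decreasing):
  μ^(1)=11; μ^(2)=5; μ^(3)=3; μ^(4)=-10

((1, 0, 0, 0); (0, 0, 0, 2); (1, 1, 1, 0); (0, 0, 3, 0))


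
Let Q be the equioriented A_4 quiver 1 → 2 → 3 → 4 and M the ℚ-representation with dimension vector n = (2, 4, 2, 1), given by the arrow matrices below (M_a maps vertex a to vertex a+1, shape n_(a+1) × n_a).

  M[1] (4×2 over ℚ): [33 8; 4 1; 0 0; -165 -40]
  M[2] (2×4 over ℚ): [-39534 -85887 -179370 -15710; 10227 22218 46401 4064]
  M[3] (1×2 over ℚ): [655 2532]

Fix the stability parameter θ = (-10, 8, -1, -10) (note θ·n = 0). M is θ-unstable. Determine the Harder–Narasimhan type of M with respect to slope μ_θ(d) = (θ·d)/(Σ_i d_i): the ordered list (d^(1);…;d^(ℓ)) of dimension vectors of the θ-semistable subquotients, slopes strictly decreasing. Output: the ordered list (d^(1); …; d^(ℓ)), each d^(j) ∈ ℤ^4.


Via rank(M_{q-1}∘⋯∘M_p): M ≅ I[1,3], I[1,4], I[2,2]^2.
μ_θ-semistable layers: μ^(1)=8; μ^(2)=7/2; μ^(3)=-1; μ^(4)=-10

((0, 2, 0, 0); (0, 1, 1, 0); (0, 1, 1, 1); (2, 0, 0, 0))
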